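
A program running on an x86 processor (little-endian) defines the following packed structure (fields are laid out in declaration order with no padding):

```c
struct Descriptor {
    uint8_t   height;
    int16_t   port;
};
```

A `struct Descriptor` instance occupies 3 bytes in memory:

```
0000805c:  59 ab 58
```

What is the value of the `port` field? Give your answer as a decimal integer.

`port` follows `height` (1 byte), so it starts at byte offset 1 and occupies 2 bytes.
Bytes at offsets 1..2: AB 58.
In little-endian order the low byte comes first in memory.
Reassemble most-significant byte first: 58 AB → 0x58AB.
0x58AB = 22699.

22699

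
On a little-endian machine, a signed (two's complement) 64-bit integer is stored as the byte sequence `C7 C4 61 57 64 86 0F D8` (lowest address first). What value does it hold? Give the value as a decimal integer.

Little-endian stores the least-significant byte at the lowest address.
Reassemble most-significant byte first: D8 0F 86 64 57 61 C4 C7 → 0xD80F86645761C4C7.
Top bit is set, so as a signed 64-bit value this is 0xD80F86645761C4C7 − 2^64 = -2877933871345580857.

-2877933871345580857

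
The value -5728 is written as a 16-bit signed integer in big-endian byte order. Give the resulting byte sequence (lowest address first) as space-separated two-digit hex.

E9 A0

Two's complement of -5728 in 16 bits: 5728 = 0x1660; invert → 0xE99F; add 1 → 0xE9A0.
Split into bytes (most-significant first): E9 A0.
Big-endian: lowest address holds the most-significant byte.
So the memory order matches the most-significant-first order: E9 A0.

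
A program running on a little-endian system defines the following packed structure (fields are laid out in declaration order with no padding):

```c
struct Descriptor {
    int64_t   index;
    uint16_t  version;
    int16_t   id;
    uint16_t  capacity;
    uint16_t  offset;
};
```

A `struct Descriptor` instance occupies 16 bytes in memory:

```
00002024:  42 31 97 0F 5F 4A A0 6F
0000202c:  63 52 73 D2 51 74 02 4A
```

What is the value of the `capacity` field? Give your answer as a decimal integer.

29777

`capacity` follows `index` (8 B), `version` (2 B), `id` (2 B), so it starts at offset 8 + 2 + 2 = 12 and occupies 2 bytes.
Bytes at offsets 12..13: 51 74.
Little-endian: lowest address holds the least-significant byte.
Reassemble most-significant byte first: 74 51 → 0x7451.
0x7451 = 29777.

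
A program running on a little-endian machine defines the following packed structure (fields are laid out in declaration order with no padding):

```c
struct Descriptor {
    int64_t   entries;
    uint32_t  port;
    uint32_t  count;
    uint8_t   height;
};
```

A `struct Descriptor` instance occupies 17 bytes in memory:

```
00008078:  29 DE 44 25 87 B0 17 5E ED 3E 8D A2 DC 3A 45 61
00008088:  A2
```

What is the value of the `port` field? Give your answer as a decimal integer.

`port` follows `entries` (8 bytes), so it starts at byte offset 8 and occupies 4 bytes.
Bytes at offsets 8..11: ED 3E 8D A2.
Little-endian stores the least-significant byte at the lowest address.
Reassemble most-significant byte first: A2 8D 3E ED → 0xA28D3EED.
0xA28D3EED = 2727165677.

2727165677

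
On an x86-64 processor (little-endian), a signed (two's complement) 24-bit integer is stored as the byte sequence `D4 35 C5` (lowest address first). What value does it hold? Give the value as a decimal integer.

Little-endian: lowest address holds the least-significant byte.
Reassemble most-significant byte first: C5 35 D4 → 0xC535D4.
Top bit is set, so as a signed 24-bit value this is 0xC535D4 − 2^24 = -3852844.

-3852844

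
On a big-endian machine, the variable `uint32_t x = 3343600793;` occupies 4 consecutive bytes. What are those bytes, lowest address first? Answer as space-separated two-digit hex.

3343600793 in hexadecimal, padded to 32 bits, is 0xC74B4C99.
Split into bytes (most-significant first): C7 4B 4C 99.
In big-endian order the high byte comes first in memory.
So the memory order matches the most-significant-first order: C7 4B 4C 99.

C7 4B 4C 99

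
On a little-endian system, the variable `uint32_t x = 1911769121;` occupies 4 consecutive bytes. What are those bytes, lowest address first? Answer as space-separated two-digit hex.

1911769121 in hexadecimal, padded to 32 bits, is 0x71F34821.
Split into bytes (most-significant first): 71 F3 48 21.
In little-endian order the low byte comes first in memory.
So at ascending addresses the bytes are 21 48 F3 71.

21 48 F3 71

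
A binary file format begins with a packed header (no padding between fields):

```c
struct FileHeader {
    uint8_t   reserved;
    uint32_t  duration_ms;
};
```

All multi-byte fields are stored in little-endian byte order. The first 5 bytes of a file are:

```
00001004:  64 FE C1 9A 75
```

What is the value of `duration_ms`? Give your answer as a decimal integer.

1973076478

`duration_ms` follows `reserved` (1 byte), so it starts at byte offset 1 and occupies 4 bytes.
Bytes at offsets 1..4: FE C1 9A 75.
Little-endian: lowest address holds the least-significant byte.
Reassemble most-significant byte first: 75 9A C1 FE → 0x759AC1FE.
0x759AC1FE = 1973076478.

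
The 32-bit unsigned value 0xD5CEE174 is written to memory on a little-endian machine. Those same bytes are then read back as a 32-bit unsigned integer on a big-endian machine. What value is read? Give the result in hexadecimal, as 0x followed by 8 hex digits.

0x74E1CED5

Stored little-endian, the bytes at ascending addresses are 74 E1 CE D5.
Read back as big-endian, the last byte is least significant, giving 0x74E1CED5.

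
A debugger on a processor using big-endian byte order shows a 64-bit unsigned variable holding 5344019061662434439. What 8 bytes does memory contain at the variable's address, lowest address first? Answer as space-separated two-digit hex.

5344019061662434439 in hexadecimal, padded to 64 bits, is 0x4A29C505D34E4487.
Split into bytes (most-significant first): 4A 29 C5 05 D3 4E 44 87.
Big-endian: lowest address holds the most-significant byte.
So the memory order matches the most-significant-first order: 4A 29 C5 05 D3 4E 44 87.

4A 29 C5 05 D3 4E 44 87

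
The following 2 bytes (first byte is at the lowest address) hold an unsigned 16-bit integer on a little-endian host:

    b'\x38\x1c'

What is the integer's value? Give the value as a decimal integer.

In little-endian order the low byte comes first in memory.
Reassemble most-significant byte first: 1C 38 → 0x1C38.
0x1C38 = 7224.

7224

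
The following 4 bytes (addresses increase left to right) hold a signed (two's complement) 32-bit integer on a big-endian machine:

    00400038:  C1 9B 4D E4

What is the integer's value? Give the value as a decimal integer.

-1046786588

Big-endian stores the most-significant byte at the lowest address.
The bytes are already most-significant first: 0xC19B4DE4.
Top bit is set, so as a signed 32-bit value this is 0xC19B4DE4 − 2^32 = -1046786588.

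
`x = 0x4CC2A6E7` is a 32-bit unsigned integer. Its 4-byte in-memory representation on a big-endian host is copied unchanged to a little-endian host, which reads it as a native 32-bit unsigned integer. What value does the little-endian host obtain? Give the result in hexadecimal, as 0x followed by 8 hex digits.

Stored big-endian, the bytes at ascending addresses are 4C C2 A6 E7.
Read back as little-endian, the first byte is least significant, giving 0xE7A6C24C.

0xE7A6C24C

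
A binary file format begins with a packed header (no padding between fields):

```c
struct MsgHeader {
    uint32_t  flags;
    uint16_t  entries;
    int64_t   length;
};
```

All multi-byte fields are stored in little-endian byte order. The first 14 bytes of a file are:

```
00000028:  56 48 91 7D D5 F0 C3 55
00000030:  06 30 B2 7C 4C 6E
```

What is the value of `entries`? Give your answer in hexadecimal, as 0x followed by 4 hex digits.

`entries` follows `flags` (4 bytes), so it starts at byte offset 4 and occupies 2 bytes.
Bytes at offsets 4..5: D5 F0.
Little-endian stores the least-significant byte at the lowest address.
Reassemble most-significant byte first: F0 D5 → 0xF0D5.

0xF0D5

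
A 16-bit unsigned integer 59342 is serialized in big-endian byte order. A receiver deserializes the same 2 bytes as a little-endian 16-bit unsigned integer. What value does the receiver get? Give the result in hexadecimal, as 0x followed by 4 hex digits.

59342 in 16-bit hexadecimal is 0xE7CE.
Stored big-endian, the bytes at ascending addresses are E7 CE.
Read back as little-endian, the first byte is least significant, giving 0xCEE7.

0xCEE7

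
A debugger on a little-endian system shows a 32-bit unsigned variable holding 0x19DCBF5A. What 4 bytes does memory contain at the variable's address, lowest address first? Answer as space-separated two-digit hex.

5A BF DC 19

Split into bytes (most-significant first): 19 DC BF 5A.
Little-endian stores the least-significant byte at the lowest address.
So at ascending addresses the bytes are 5A BF DC 19.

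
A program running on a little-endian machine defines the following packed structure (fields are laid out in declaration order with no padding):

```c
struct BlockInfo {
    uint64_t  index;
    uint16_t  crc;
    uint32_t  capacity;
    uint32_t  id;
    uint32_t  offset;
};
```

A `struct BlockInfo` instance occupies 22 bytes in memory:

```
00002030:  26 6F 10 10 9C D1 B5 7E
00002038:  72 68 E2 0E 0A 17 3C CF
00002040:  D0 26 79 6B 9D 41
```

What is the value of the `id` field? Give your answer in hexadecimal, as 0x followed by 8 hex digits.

`id` follows `index` (8 B), `crc` (2 B), `capacity` (4 B), so it starts at offset 8 + 2 + 4 = 14 and occupies 4 bytes.
Bytes at offsets 14..17: 3C CF D0 26.
Little-endian: lowest address holds the least-significant byte.
Reassemble most-significant byte first: 26 D0 CF 3C → 0x26D0CF3C.

0x26D0CF3C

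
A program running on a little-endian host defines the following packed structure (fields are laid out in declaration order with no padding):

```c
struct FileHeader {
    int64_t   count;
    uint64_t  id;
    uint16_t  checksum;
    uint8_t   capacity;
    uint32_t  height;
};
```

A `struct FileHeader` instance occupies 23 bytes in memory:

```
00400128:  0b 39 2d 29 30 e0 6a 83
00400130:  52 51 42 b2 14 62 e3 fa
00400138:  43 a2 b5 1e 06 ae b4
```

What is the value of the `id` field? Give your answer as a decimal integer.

18078401170224861522

`id` follows `count` (8 bytes), so it starts at byte offset 8 and occupies 8 bytes.
Bytes at offsets 8..15: 52 51 42 B2 14 62 E3 FA.
In little-endian order the low byte comes first in memory.
Reassemble most-significant byte first: FA E3 62 14 B2 42 51 52 → 0xFAE36214B2425152.
0xFAE36214B2425152 = 18078401170224861522.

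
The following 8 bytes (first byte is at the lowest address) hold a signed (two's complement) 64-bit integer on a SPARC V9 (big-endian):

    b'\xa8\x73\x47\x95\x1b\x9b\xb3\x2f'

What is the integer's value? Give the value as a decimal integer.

-6308619947277044945

Big-endian stores the most-significant byte at the lowest address.
The bytes are already most-significant first: 0xA87347951B9BB32F.
Top bit is set, so as a signed 64-bit value this is 0xA87347951B9BB32F − 2^64 = -6308619947277044945.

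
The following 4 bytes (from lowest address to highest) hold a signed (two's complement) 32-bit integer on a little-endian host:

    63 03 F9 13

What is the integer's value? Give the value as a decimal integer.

335086435

In little-endian order the low byte comes first in memory.
Reassemble most-significant byte first: 13 F9 03 63 → 0x13F90363.
0x13F90363 = 335086435.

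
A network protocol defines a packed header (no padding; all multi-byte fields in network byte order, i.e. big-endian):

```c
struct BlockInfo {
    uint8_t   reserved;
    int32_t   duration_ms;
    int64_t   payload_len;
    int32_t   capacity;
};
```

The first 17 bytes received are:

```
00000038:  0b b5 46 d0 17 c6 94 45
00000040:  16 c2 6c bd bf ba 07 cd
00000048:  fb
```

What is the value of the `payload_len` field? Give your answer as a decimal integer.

`payload_len` follows `reserved` (1 B), `duration_ms` (4 B), so it starts at offset 1 + 4 = 5 and occupies 8 bytes.
Bytes at offsets 5..12: C6 94 45 16 C2 6C BD BF.
Big-endian: lowest address holds the most-significant byte.
The bytes are already most-significant first: 0xC6944516C26CBDBF.
Top bit is set, so as a signed 64-bit value this is 0xC6944516C26CBDBF − 2^64 = -4137606193593139777.

-4137606193593139777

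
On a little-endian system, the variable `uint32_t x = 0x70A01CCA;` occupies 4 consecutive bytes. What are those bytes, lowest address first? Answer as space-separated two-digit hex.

Split into bytes (most-significant first): 70 A0 1C CA.
Little-endian: lowest address holds the least-significant byte.
So at ascending addresses the bytes are CA 1C A0 70.

CA 1C A0 70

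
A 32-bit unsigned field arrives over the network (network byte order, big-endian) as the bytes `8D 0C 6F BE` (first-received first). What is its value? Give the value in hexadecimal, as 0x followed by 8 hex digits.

0x8D0C6FBE

Big-endian stores the most-significant byte at the lowest address.
The bytes are already most-significant first: 0x8D0C6FBE.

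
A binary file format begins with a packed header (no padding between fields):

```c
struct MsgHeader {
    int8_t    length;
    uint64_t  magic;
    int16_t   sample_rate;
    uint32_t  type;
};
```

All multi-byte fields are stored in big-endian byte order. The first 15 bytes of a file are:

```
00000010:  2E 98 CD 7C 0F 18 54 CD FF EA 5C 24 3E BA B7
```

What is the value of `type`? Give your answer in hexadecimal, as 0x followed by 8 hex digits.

`type` follows `length` (1 B), `magic` (8 B), `sample_rate` (2 B), so it starts at offset 1 + 8 + 2 = 11 and occupies 4 bytes.
Bytes at offsets 11..14: 24 3E BA B7.
Big-endian: lowest address holds the most-significant byte.
The bytes are already most-significant first: 0x243EBAB7.

0x243EBAB7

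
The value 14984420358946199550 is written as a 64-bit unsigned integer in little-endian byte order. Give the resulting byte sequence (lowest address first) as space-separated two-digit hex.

14984420358946199550 in hexadecimal, padded to 64 bits, is 0xCFF35AECF41E97FE.
Split into bytes (most-significant first): CF F3 5A EC F4 1E 97 FE.
Little-endian: lowest address holds the least-significant byte.
So at ascending addresses the bytes are FE 97 1E F4 EC 5A F3 CF.

FE 97 1E F4 EC 5A F3 CF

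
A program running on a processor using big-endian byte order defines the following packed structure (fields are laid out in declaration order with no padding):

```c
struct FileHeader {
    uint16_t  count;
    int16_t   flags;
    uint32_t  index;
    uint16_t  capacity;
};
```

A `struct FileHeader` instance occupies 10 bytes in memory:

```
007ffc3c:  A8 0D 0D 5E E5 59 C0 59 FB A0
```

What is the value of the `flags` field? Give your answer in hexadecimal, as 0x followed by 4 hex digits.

`flags` follows `count` (2 bytes), so it starts at byte offset 2 and occupies 2 bytes.
Bytes at offsets 2..3: 0D 5E.
Big-endian stores the most-significant byte at the lowest address.
The bytes are already most-significant first: 0x0D5E.

0x0D5E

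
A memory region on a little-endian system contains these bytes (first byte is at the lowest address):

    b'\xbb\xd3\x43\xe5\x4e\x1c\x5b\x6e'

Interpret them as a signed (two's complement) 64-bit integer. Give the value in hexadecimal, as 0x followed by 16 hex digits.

0x6E5B1C4EE543D3BB

In little-endian order the low byte comes first in memory.
Reassemble most-significant byte first: 6E 5B 1C 4E E5 43 D3 BB → 0x6E5B1C4EE543D3BB.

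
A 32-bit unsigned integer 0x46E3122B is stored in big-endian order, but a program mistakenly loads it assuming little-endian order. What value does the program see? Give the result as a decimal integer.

Stored big-endian, the bytes at ascending addresses are 46 E3 12 2B.
Read back as little-endian, the first byte is least significant, giving 0x2B12E346.
0x2B12E346 = 722658118.

722658118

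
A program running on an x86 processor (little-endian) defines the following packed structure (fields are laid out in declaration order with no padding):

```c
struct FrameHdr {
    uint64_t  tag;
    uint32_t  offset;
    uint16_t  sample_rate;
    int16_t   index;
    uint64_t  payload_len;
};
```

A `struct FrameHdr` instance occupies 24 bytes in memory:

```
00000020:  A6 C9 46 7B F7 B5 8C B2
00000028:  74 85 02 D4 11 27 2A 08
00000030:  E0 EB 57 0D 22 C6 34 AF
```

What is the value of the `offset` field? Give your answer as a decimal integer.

3556935028

`offset` follows `tag` (8 bytes), so it starts at byte offset 8 and occupies 4 bytes.
Bytes at offsets 8..11: 74 85 02 D4.
Little-endian: lowest address holds the least-significant byte.
Reassemble most-significant byte first: D4 02 85 74 → 0xD4028574.
0xD4028574 = 3556935028.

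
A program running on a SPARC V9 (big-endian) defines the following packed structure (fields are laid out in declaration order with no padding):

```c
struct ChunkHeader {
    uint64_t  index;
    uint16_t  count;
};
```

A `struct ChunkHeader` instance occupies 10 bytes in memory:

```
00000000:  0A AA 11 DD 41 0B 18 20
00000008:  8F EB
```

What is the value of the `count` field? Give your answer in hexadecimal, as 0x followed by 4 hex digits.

`count` follows `index` (8 bytes), so it starts at byte offset 8 and occupies 2 bytes.
Bytes at offsets 8..9: 8F EB.
Big-endian stores the most-significant byte at the lowest address.
The bytes are already most-significant first: 0x8FEB.

0x8FEB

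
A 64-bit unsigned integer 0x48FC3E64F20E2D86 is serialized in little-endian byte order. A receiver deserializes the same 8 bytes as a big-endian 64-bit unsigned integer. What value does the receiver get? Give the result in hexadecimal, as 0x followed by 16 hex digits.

Stored little-endian, the bytes at ascending addresses are 86 2D 0E F2 64 3E FC 48.
Read back as big-endian, the last byte is least significant, giving 0x862D0EF2643EFC48.

0x862D0EF2643EFC48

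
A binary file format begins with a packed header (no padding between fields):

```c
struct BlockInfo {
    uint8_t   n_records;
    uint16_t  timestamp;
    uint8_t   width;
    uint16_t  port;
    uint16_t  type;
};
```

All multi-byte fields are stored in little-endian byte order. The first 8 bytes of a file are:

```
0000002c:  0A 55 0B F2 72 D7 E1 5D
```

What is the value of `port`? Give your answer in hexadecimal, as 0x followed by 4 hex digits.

0xD772

`port` follows `n_records` (1 B), `timestamp` (2 B), `width` (1 B), so it starts at offset 1 + 2 + 1 = 4 and occupies 2 bytes.
Bytes at offsets 4..5: 72 D7.
Little-endian: lowest address holds the least-significant byte.
Reassemble most-significant byte first: D7 72 → 0xD772.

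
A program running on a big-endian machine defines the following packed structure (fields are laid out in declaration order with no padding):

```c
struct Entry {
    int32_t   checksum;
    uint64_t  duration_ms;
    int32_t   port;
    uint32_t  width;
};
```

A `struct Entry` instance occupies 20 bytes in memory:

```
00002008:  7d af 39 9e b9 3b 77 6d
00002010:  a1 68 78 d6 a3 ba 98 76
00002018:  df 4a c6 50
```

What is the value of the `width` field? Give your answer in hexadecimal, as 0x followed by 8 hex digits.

`width` follows `checksum` (4 B), `duration_ms` (8 B), `port` (4 B), so it starts at offset 4 + 8 + 4 = 16 and occupies 4 bytes.
Bytes at offsets 16..19: DF 4A C6 50.
In big-endian order the high byte comes first in memory.
The bytes are already most-significant first: 0xDF4AC650.

0xDF4AC650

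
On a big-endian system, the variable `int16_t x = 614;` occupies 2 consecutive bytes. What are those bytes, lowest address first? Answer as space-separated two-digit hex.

614 in hexadecimal, padded to 16 bits, is 0x0266.
Split into bytes (most-significant first): 02 66.
Big-endian: lowest address holds the most-significant byte.
So the memory order matches the most-significant-first order: 02 66.

02 66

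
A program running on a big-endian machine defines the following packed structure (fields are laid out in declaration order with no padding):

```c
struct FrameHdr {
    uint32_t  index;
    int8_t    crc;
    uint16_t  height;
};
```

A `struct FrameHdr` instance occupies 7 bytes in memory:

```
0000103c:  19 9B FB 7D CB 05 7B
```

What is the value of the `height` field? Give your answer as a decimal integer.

1403

`height` follows `index` (4 B), `crc` (1 B), so it starts at offset 4 + 1 = 5 and occupies 2 bytes.
Bytes at offsets 5..6: 05 7B.
Big-endian stores the most-significant byte at the lowest address.
The bytes are already most-significant first: 0x057B.
0x057B = 1403.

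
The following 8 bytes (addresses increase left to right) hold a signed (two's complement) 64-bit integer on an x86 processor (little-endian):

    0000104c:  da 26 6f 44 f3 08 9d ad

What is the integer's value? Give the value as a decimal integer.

In little-endian order the low byte comes first in memory.
Reassemble most-significant byte first: AD 9D 08 F3 44 6F 26 DA → 0xAD9D08F3446F26DA.
Top bit is set, so as a signed 64-bit value this is 0xAD9D08F3446F26DA − 2^64 = -5936578892886235430.

-5936578892886235430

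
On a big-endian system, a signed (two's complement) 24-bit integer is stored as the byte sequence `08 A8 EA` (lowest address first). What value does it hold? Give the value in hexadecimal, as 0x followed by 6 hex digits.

Big-endian stores the most-significant byte at the lowest address.
The bytes are already most-significant first: 0x08A8EA.

0x08A8EA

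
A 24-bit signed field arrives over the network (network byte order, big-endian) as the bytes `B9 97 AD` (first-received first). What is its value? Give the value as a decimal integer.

Big-endian stores the most-significant byte at the lowest address.
The bytes are already most-significant first: 0xB997AD.
Top bit is set, so as a signed 24-bit value this is 0xB997AD − 2^24 = -4614227.

-4614227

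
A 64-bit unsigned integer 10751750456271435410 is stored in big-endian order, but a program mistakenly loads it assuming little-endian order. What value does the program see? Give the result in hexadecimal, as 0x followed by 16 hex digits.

0x92F6B32313E43595

10751750456271435410 in 64-bit hexadecimal is 0x9535E41323B3F692.
Stored big-endian, the bytes at ascending addresses are 95 35 E4 13 23 B3 F6 92.
Read back as little-endian, the first byte is least significant, giving 0x92F6B32313E43595.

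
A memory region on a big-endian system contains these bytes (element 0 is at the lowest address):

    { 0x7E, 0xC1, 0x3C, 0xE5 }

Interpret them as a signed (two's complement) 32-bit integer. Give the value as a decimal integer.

Big-endian stores the most-significant byte at the lowest address.
The bytes are already most-significant first: 0x7EC13CE5.
0x7EC13CE5 = 2126593253.

2126593253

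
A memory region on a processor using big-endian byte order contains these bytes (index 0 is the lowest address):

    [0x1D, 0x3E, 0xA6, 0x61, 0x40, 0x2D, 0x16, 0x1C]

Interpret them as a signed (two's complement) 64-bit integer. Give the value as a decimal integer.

Big-endian: lowest address holds the most-significant byte.
The bytes are already most-significant first: 0x1D3EA661402D161C.
0x1D3EA661402D161C = 2107304612274705948.

2107304612274705948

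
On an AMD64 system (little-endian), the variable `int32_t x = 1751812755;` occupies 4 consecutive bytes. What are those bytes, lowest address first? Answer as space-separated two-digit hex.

1751812755 in hexadecimal, padded to 32 bits, is 0x686A8A93.
Split into bytes (most-significant first): 68 6A 8A 93.
Little-endian stores the least-significant byte at the lowest address.
So at ascending addresses the bytes are 93 8A 6A 68.

93 8A 6A 68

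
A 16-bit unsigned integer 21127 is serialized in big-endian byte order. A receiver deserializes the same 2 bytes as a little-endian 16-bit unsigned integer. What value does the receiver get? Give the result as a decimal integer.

34642

21127 in 16-bit hexadecimal is 0x5287.
Stored big-endian, the bytes at ascending addresses are 52 87.
Read back as little-endian, the first byte is least significant, giving 0x8752.
0x8752 = 34642.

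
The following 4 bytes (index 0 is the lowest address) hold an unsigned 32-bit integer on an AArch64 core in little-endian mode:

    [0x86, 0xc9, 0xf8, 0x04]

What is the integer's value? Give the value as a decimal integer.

83413382

In little-endian order the low byte comes first in memory.
Reassemble most-significant byte first: 04 F8 C9 86 → 0x04F8C986.
0x04F8C986 = 83413382.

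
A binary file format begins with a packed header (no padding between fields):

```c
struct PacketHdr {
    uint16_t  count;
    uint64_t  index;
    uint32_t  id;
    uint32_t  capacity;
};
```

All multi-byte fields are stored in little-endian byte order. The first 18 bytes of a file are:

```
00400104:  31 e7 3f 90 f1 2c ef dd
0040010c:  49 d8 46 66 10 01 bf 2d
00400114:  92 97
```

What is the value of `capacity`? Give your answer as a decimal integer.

2542939583

`capacity` follows `count` (2 B), `index` (8 B), `id` (4 B), so it starts at offset 2 + 8 + 4 = 14 and occupies 4 bytes.
Bytes at offsets 14..17: BF 2D 92 97.
Little-endian stores the least-significant byte at the lowest address.
Reassemble most-significant byte first: 97 92 2D BF → 0x97922DBF.
0x97922DBF = 2542939583.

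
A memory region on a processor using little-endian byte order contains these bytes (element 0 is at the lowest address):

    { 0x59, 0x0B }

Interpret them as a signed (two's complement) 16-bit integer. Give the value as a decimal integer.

Little-endian stores the least-significant byte at the lowest address.
Reassemble most-significant byte first: 0B 59 → 0x0B59.
0x0B59 = 2905.

2905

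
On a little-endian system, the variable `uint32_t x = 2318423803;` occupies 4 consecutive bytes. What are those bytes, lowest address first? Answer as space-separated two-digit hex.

2318423803 in hexadecimal, padded to 32 bits, is 0x8A3056FB.
Split into bytes (most-significant first): 8A 30 56 FB.
Little-endian: lowest address holds the least-significant byte.
So at ascending addresses the bytes are FB 56 30 8A.

FB 56 30 8A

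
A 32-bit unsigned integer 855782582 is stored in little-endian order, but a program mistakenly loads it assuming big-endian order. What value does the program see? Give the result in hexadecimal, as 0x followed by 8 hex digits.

855782582 in 32-bit hexadecimal is 0x330234B6.
Stored little-endian, the bytes at ascending addresses are B6 34 02 33.
Read back as big-endian, the last byte is least significant, giving 0xB6340233.

0xB6340233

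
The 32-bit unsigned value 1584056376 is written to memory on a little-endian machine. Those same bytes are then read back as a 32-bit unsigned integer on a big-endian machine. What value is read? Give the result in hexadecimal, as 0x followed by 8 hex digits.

1584056376 in 32-bit hexadecimal is 0x5E6AC838.
Stored little-endian, the bytes at ascending addresses are 38 C8 6A 5E.
Read back as big-endian, the last byte is least significant, giving 0x38C86A5E.

0x38C86A5E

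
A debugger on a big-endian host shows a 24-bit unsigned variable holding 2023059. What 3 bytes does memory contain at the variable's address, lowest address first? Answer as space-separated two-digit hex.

2023059 in hexadecimal, padded to 24 bits, is 0x1EDE93.
Split into bytes (most-significant first): 1E DE 93.
In big-endian order the high byte comes first in memory.
So the memory order matches the most-significant-first order: 1E DE 93.

1E DE 93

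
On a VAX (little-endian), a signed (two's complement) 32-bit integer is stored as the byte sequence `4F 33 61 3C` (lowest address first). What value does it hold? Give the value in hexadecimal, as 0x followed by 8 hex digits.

Little-endian stores the least-significant byte at the lowest address.
Reassemble most-significant byte first: 3C 61 33 4F → 0x3C61334F.

0x3C61334F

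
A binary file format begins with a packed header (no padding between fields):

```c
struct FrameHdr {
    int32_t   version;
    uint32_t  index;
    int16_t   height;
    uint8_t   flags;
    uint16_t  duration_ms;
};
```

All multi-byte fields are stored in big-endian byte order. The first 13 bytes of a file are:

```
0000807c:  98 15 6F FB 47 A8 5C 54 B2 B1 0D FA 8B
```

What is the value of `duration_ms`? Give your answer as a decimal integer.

`duration_ms` follows `version` (4 B), `index` (4 B), `height` (2 B), `flags` (1 B), so it starts at offset 4 + 4 + 2 + 1 = 11 and occupies 2 bytes.
Bytes at offsets 11..12: FA 8B.
Big-endian: lowest address holds the most-significant byte.
The bytes are already most-significant first: 0xFA8B.
0xFA8B = 64139.

64139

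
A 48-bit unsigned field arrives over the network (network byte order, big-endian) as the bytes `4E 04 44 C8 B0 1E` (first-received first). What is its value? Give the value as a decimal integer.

Big-endian stores the most-significant byte at the lowest address.
The bytes are already most-significant first: 0x4E0444C8B01E.
0x4E0444C8B01E = 85780240838686.

85780240838686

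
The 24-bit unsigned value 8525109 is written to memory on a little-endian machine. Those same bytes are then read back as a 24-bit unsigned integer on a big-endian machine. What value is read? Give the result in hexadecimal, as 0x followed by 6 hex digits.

0x351582

8525109 in 24-bit hexadecimal is 0x821535.
Stored little-endian, the bytes at ascending addresses are 35 15 82.
Read back as big-endian, the last byte is least significant, giving 0x351582.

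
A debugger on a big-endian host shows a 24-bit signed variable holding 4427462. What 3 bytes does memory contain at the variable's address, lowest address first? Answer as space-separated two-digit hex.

43 8E C6

4427462 in hexadecimal, padded to 24 bits, is 0x438EC6.
Split into bytes (most-significant first): 43 8E C6.
In big-endian order the high byte comes first in memory.
So the memory order matches the most-significant-first order: 43 8E C6.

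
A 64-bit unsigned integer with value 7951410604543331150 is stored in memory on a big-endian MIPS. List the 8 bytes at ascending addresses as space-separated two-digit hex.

6E 59 15 D1 03 14 4B 4E

7951410604543331150 in hexadecimal, padded to 64 bits, is 0x6E5915D103144B4E.
Split into bytes (most-significant first): 6E 59 15 D1 03 14 4B 4E.
Big-endian: lowest address holds the most-significant byte.
So the memory order matches the most-significant-first order: 6E 59 15 D1 03 14 4B 4E.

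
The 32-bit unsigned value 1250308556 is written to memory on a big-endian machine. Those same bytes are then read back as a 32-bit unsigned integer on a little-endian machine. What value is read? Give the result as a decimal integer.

1250308556 in 32-bit hexadecimal is 0x4A8631CC.
Stored big-endian, the bytes at ascending addresses are 4A 86 31 CC.
Read back as little-endian, the first byte is least significant, giving 0xCC31864A.
0xCC31864A = 3425797706.

3425797706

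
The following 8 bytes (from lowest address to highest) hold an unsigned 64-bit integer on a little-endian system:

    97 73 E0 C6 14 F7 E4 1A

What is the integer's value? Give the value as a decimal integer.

Little-endian stores the least-significant byte at the lowest address.
Reassemble most-significant byte first: 1A E4 F7 14 C6 E0 73 97 → 0x1AE4F714C6E07397.
0x1AE4F714C6E07397 = 1937945408284160919.

1937945408284160919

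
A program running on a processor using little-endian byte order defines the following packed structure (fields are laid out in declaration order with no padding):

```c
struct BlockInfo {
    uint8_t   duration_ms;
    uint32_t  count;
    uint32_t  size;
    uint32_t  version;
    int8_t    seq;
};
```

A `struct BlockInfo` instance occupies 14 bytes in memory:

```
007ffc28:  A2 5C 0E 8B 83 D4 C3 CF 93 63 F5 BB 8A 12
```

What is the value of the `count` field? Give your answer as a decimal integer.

`count` follows `duration_ms` (1 byte), so it starts at byte offset 1 and occupies 4 bytes.
Bytes at offsets 1..4: 5C 0E 8B 83.
Little-endian: lowest address holds the least-significant byte.
Reassemble most-significant byte first: 83 8B 0E 5C → 0x838B0E5C.
0x838B0E5C = 2206928476.

2206928476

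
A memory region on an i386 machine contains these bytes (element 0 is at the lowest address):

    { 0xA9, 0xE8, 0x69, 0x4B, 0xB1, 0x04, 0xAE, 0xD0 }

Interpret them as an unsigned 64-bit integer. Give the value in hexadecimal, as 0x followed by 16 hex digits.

0xD0AE04B14B69E8A9

Little-endian stores the least-significant byte at the lowest address.
Reassemble most-significant byte first: D0 AE 04 B1 4B 69 E8 A9 → 0xD0AE04B14B69E8A9.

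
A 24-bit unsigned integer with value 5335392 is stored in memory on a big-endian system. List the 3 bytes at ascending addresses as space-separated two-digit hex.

5335392 in hexadecimal, padded to 24 bits, is 0x516960.
Split into bytes (most-significant first): 51 69 60.
Big-endian: lowest address holds the most-significant byte.
So the memory order matches the most-significant-first order: 51 69 60.

51 69 60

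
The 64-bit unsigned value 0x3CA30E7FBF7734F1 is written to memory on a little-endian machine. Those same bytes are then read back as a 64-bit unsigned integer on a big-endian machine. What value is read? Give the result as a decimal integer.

17380648526283711292

Stored little-endian, the bytes at ascending addresses are F1 34 77 BF 7F 0E A3 3C.
Read back as big-endian, the last byte is least significant, giving 0xF13477BF7F0EA33C.
0xF13477BF7F0EA33C = 17380648526283711292.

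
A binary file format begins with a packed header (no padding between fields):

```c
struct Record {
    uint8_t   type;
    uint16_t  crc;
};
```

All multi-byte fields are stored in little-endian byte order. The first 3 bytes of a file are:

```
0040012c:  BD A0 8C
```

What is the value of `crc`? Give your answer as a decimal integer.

36000

`crc` follows `type` (1 byte), so it starts at byte offset 1 and occupies 2 bytes.
Bytes at offsets 1..2: A0 8C.
In little-endian order the low byte comes first in memory.
Reassemble most-significant byte first: 8C A0 → 0x8CA0.
0x8CA0 = 36000.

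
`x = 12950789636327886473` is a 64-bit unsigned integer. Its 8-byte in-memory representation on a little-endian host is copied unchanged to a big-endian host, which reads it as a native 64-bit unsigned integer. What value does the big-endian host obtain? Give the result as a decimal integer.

12950789636327886473 in 64-bit hexadecimal is 0xB3BA728EDA224E89.
Stored little-endian, the bytes at ascending addresses are 89 4E 22 DA 8E 72 BA B3.
Read back as big-endian, the last byte is least significant, giving 0x894E22DA8E72BAB3.
0x894E22DA8E72BAB3 = 9893883753467656883.

9893883753467656883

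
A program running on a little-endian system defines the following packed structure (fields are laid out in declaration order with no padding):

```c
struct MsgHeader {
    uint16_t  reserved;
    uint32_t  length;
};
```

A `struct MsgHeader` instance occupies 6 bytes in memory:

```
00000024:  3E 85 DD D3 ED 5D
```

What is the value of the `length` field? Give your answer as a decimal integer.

1575867357

`length` follows `reserved` (2 bytes), so it starts at byte offset 2 and occupies 4 bytes.
Bytes at offsets 2..5: DD D3 ED 5D.
In little-endian order the low byte comes first in memory.
Reassemble most-significant byte first: 5D ED D3 DD → 0x5DEDD3DD.
0x5DEDD3DD = 1575867357.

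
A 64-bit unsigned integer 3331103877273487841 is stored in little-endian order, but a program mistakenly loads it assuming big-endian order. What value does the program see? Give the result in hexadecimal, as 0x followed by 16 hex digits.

0xE109D0D253753A2E

3331103877273487841 in 64-bit hexadecimal is 0x2E3A7553D2D009E1.
Stored little-endian, the bytes at ascending addresses are E1 09 D0 D2 53 75 3A 2E.
Read back as big-endian, the last byte is least significant, giving 0xE109D0D253753A2E.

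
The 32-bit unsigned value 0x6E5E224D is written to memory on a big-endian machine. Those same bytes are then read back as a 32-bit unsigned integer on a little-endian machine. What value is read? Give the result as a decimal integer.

Stored big-endian, the bytes at ascending addresses are 6E 5E 22 4D.
Read back as little-endian, the first byte is least significant, giving 0x4D225E6E.
0x4D225E6E = 1294098030.

1294098030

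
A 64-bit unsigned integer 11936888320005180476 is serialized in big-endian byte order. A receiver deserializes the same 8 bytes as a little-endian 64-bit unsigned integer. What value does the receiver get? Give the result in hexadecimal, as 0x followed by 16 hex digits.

0x3C0C6BC5AE58A8A5

11936888320005180476 in 64-bit hexadecimal is 0xA5A858AEC56B0C3C.
Stored big-endian, the bytes at ascending addresses are A5 A8 58 AE C5 6B 0C 3C.
Read back as little-endian, the first byte is least significant, giving 0x3C0C6BC5AE58A8A5.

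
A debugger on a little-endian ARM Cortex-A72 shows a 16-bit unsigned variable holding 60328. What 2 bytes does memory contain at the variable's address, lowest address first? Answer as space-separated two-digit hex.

A8 EB

60328 in hexadecimal, padded to 16 bits, is 0xEBA8.
Split into bytes (most-significant first): EB A8.
Little-endian stores the least-significant byte at the lowest address.
So at ascending addresses the bytes are A8 EB.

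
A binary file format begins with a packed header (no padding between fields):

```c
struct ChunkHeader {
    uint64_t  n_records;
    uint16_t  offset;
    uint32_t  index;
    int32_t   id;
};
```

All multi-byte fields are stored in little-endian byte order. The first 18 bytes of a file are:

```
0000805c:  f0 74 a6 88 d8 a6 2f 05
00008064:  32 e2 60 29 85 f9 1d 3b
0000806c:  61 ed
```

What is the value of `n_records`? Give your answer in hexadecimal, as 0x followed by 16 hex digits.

`n_records` is the first field, at byte offset 0, occupying 8 bytes.
Bytes at offsets 0..7: F0 74 A6 88 D8 A6 2F 05.
Little-endian stores the least-significant byte at the lowest address.
Reassemble most-significant byte first: 05 2F A6 D8 88 A6 74 F0 → 0x052FA6D888A674F0.

0x052FA6D888A674F0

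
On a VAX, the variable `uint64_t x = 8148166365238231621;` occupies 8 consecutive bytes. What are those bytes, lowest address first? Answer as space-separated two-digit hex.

8148166365238231621 in hexadecimal, padded to 64 bits, is 0x71141A236ACF8245.
Split into bytes (most-significant first): 71 14 1A 23 6A CF 82 45.
Little-endian stores the least-significant byte at the lowest address.
So at ascending addresses the bytes are 45 82 CF 6A 23 1A 14 71.

45 82 CF 6A 23 1A 14 71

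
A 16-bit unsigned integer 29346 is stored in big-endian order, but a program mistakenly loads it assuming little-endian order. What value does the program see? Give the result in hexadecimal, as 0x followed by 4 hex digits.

0xA272

29346 in 16-bit hexadecimal is 0x72A2.
Stored big-endian, the bytes at ascending addresses are 72 A2.
Read back as little-endian, the first byte is least significant, giving 0xA272.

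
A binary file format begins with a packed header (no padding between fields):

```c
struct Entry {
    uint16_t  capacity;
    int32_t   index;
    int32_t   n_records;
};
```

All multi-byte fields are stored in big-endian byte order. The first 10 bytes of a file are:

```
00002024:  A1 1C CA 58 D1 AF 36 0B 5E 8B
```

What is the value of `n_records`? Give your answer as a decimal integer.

906714763

`n_records` follows `capacity` (2 B), `index` (4 B), so it starts at offset 2 + 4 = 6 and occupies 4 bytes.
Bytes at offsets 6..9: 36 0B 5E 8B.
Big-endian stores the most-significant byte at the lowest address.
The bytes are already most-significant first: 0x360B5E8B.
0x360B5E8B = 906714763.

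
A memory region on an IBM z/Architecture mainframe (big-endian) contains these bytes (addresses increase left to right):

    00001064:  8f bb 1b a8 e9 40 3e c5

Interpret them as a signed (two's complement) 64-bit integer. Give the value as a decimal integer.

-8089841893359206715

Big-endian stores the most-significant byte at the lowest address.
The bytes are already most-significant first: 0x8FBB1BA8E9403EC5.
Top bit is set, so as a signed 64-bit value this is 0x8FBB1BA8E9403EC5 − 2^64 = -8089841893359206715.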